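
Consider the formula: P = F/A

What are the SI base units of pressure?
Units of each symbol in P = F/A:
  F (force): kg·m/s²
  A (area): m²  → in the denominator, contributes 1/m²

Multiplying the contributions: [kg·m/s²] · [1/m²]
Adding exponents of each base unit: kg: 1, m: -1, s: -2
SI base units of pressure: kg/(m·s²)

Answer: kg/(m·s²)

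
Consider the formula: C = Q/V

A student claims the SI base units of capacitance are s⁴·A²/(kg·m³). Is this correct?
Units of each symbol in C = Q/V:
  Q (charge, in coulombs): s·A
  V (voltage, in volts): kg·m²/(s³·A)  → in the denominator, contributes s³·A/(kg·m²)

Multiplying the contributions: [s·A] · [s³·A/(kg·m²)]
Adding exponents of each base unit: kg: -1, m: -2, s: 4, A: 2
SI base units of capacitance: s⁴·A²/(kg·m²)

The claimed units s⁴·A²/(kg·m³) (exponents kg: -1, m: -3, s: 4, A: 2) do not match the derived units s⁴·A²/(kg·m²) (exponents kg: -1, m: -2, s: 4, A: 2), so the claim is incorrect.

Answer: No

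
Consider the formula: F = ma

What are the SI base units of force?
Units of each symbol in F = ma:
  m (mass): kg
  a (acceleration): m/s²

Multiplying the contributions: [kg] · [m/s²]
Adding exponents of each base unit: kg: 1, m: 1, s: -2
SI base units of force: kg·m/s²

Answer: kg·m/s²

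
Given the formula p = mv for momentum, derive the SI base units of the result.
Units of each symbol in p = mv:
  m (mass): kg
  v (velocity): m/s

Multiplying the contributions: [kg] · [m/s]
Adding exponents of each base unit: kg: 1, m: 1, s: -1
SI base units of momentum: kg·m/s

Answer: kg·m/s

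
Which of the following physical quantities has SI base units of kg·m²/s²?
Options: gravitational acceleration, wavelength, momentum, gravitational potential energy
Checking the SI base units of each option:
  gravitational acceleration (g = GM/r²): m/s²  ✗
  wavelength (λ = v/f): m  ✗
  momentum (p = mv): kg·m/s  ✗
  gravitational potential energy (U = -GMm/r): kg·m²/s²  ✓ matches

Only gravitational potential energy has units kg·m²/s².

Answer: gravitational potential energy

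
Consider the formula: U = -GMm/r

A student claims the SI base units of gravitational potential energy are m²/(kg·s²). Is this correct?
Units of each symbol in U = -GMm/r:
  G (gravitational constant): m³/(kg·s²)
  M (mass): kg
  m (mass): kg
  r (distance): m  → in the denominator, contributes 1/m
  The minus sign does not affect the units.

Multiplying the contributions: [m³/(kg·s²)] · [kg] · [kg] · [1/m]
Adding exponents of each base unit: kg: 1, m: 2, s: -2
SI base units of gravitational potential energy: kg·m²/s²

The claimed units m²/(kg·s²) (exponents kg: -1, m: 2, s: -2) do not match the derived units kg·m²/s² (exponents kg: 1, m: 2, s: -2), so the claim is incorrect.

Answer: No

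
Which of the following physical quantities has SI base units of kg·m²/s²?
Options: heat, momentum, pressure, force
Checking the SI base units of each option:
  heat (Q = mcΔT): kg·m²/s²  ✓ matches
  momentum (p = mv): kg·m/s  ✗
  pressure (P = F/A): kg/(m·s²)  ✗
  force (F = ma): kg·m/s²  ✗

Only heat has units kg·m²/s².

Answer: heat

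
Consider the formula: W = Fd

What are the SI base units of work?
Units of each symbol in W = Fd:
  F (force): kg·m/s²
  d (displacement): m

Multiplying the contributions: [kg·m/s²] · [m]
Adding exponents of each base unit: kg: 1, m: 2, s: -2
SI base units of work: kg·m²/s²

Answer: kg·m²/s²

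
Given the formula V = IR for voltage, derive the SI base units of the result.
Units of each symbol in V = IR:
  I (current): A
  R (resistance, in ohms): kg·m²/(s³·A²)

Multiplying the contributions: [A] · [kg·m²/(s³·A²)]
Adding exponents of each base unit: kg: 1, m: 2, s: -3, A: -1
SI base units of voltage: kg·m²/(s³·A)

Answer: kg·m²/(s³·A)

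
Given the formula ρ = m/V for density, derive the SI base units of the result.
Units of each symbol in ρ = m/V:
  m (mass): kg
  V (volume): m³  → in the denominator, contributes 1/m³

Multiplying the contributions: [kg] · [1/m³]
Adding exponents of each base unit: kg: 1, m: -3
SI base units of density: kg/m³

Answer: kg/m³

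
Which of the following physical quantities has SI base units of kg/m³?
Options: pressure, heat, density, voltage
Checking the SI base units of each option:
  pressure (P = F/A): kg/(m·s²)  ✗
  heat (Q = mcΔT): kg·m²/s²  ✗
  density (ρ = m/V): kg/m³  ✓ matches
  voltage (V = IR): kg·m²/(s³·A)  ✗

Only density has units kg/m³.

Answer: density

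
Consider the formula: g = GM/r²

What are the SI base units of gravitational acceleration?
Units of each symbol in g = GM/r²:
  G (gravitational constant): m³/(kg·s²)
  M (mass): kg
  r (distance): m  → to the power 2 in the denominator, contributes 1/m²

Multiplying the contributions: [m³/(kg·s²)] · [kg] · [1/m²]
Adding exponents of each base unit: m: 1, s: -2
SI base units of gravitational acceleration: m/s²

Answer: m/s²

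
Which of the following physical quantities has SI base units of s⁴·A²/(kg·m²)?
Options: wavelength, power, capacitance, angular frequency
Checking the SI base units of each option:
  wavelength (λ = v/f): m  ✗
  power (P = W/t): kg·m²/s³  ✗
  capacitance (C = Q/V): s⁴·A²/(kg·m²)  ✓ matches
  angular frequency (ω = 2πf): 1/s  ✗

Only capacitance has units s⁴·A²/(kg·m²).

Answer: capacitance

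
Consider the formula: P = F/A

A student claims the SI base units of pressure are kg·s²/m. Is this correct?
Units of each symbol in P = F/A:
  F (force): kg·m/s²
  A (area): m²  → in the denominator, contributes 1/m²

Multiplying the contributions: [kg·m/s²] · [1/m²]
Adding exponents of each base unit: kg: 1, m: -1, s: -2
SI base units of pressure: kg/(m·s²)

The claimed units kg·s²/m (exponents kg: 1, m: -1, s: 2) do not match the derived units kg/(m·s²) (exponents kg: 1, m: -1, s: -2), so the claim is incorrect.

Answer: No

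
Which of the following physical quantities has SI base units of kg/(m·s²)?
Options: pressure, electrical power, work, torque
Checking the SI base units of each option:
  pressure (P = F/A): kg/(m·s²)  ✓ matches
  electrical power (P = IV): kg·m²/s³  ✗
  work (W = Fd): kg·m²/s²  ✗
  torque (τ = Fr): kg·m²/s²  ✗

Only pressure has units kg/(m·s²).

Answer: pressure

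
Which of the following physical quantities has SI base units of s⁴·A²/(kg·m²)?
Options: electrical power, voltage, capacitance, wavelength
Checking the SI base units of each option:
  electrical power (P = IV): kg·m²/s³  ✗
  voltage (V = IR): kg·m²/(s³·A)  ✗
  capacitance (C = Q/V): s⁴·A²/(kg·m²)  ✓ matches
  wavelength (λ = v/f): m  ✗

Only capacitance has units s⁴·A²/(kg·m²).

Answer: capacitance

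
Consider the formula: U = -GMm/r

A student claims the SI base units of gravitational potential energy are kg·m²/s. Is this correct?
Units of each symbol in U = -GMm/r:
  G (gravitational constant): m³/(kg·s²)
  M (mass): kg
  m (mass): kg
  r (distance): m  → in the denominator, contributes 1/m
  The minus sign does not affect the units.

Multiplying the contributions: [m³/(kg·s²)] · [kg] · [kg] · [1/m]
Adding exponents of each base unit: kg: 1, m: 2, s: -2
SI base units of gravitational potential energy: kg·m²/s²

The claimed units kg·m²/s (exponents kg: 1, m: 2, s: -1) do not match the derived units kg·m²/s² (exponents kg: 1, m: 2, s: -2), so the claim is incorrect.

Answer: No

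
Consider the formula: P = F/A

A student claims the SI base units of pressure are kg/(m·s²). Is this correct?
Units of each symbol in P = F/A:
  F (force): kg·m/s²
  A (area): m²  → in the denominator, contributes 1/m²

Multiplying the contributions: [kg·m/s²] · [1/m²]
Adding exponents of each base unit: kg: 1, m: -1, s: -2
SI base units of pressure: kg/(m·s²)

The claimed units kg/(m·s²) match the derived units, so the claim is correct.

Answer: Yes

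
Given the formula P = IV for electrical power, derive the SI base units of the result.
Units of each symbol in P = IV:
  I (current): A
  V (voltage, in volts): kg·m²/(s³·A)

Multiplying the contributions: [A] · [kg·m²/(s³·A)]
Adding exponents of each base unit: kg: 1, m: 2, s: -3
SI base units of electrical power: kg·m²/s³

Answer: kg·m²/s³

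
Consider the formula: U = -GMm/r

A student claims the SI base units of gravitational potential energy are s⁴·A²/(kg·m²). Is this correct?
Units of each symbol in U = -GMm/r:
  G (gravitational constant): m³/(kg·s²)
  M (mass): kg
  m (mass): kg
  r (distance): m  → in the denominator, contributes 1/m
  The minus sign does not affect the units.

Multiplying the contributions: [m³/(kg·s²)] · [kg] · [kg] · [1/m]
Adding exponents of each base unit: kg: 1, m: 2, s: -2
SI base units of gravitational potential energy: kg·m²/s²

The claimed units s⁴·A²/(kg·m²) (exponents kg: -1, m: -2, s: 4, A: 2) do not match the derived units kg·m²/s² (exponents kg: 1, m: 2, s: -2), so the claim is incorrect.

Answer: No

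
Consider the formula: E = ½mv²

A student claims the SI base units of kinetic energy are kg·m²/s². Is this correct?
Units of each symbol in E = ½mv²:
  m (mass): kg
  v (speed): m/s  → to the power 2, contributes m²/s²
  The factor ½ is dimensionless.

Multiplying the contributions: [kg] · [m²/s²]
Adding exponents of each base unit: kg: 1, m: 2, s: -2
SI base units of kinetic energy: kg·m²/s²

The claimed units kg·m²/s² match the derived units, so the claim is correct.

Answer: Yes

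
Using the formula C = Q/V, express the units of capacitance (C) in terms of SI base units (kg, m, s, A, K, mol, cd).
Units of each symbol in C = Q/V:
  Q (charge, in coulombs): s·A
  V (voltage, in volts): kg·m²/(s³·A)  → in the denominator, contributes s³·A/(kg·m²)

Multiplying the contributions: [s·A] · [s³·A/(kg·m²)]
Adding exponents of each base unit: kg: -1, m: -2, s: 4, A: 2
SI base units of capacitance: s⁴·A²/(kg·m²)

Answer: s⁴·A²/(kg·m²)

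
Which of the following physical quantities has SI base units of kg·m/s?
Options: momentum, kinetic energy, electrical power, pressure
Checking the SI base units of each option:
  momentum (p = mv): kg·m/s  ✓ matches
  kinetic energy (E = ½mv²): kg·m²/s²  ✗
  electrical power (P = IV): kg·m²/s³  ✗
  pressure (P = F/A): kg/(m·s²)  ✗

Only momentum has units kg·m/s.

Answer: momentum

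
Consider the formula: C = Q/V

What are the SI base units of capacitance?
Units of each symbol in C = Q/V:
  Q (charge, in coulombs): s·A
  V (voltage, in volts): kg·m²/(s³·A)  → in the denominator, contributes s³·A/(kg·m²)

Multiplying the contributions: [s·A] · [s³·A/(kg·m²)]
Adding exponents of each base unit: kg: -1, m: -2, s: 4, A: 2
SI base units of capacitance: s⁴·A²/(kg·m²)

Answer: s⁴·A²/(kg·m²)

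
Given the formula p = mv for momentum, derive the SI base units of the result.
Units of each symbol in p = mv:
  m (mass): kg
  v (velocity): m/s

Multiplying the contributions: [kg] · [m/s]
Adding exponents of each base unit: kg: 1, m: 1, s: -1
SI base units of momentum: kg·m/s

Answer: kg·m/s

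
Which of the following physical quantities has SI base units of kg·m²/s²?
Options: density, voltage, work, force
Checking the SI base units of each option:
  density (ρ = m/V): kg/m³  ✗
  voltage (V = IR): kg·m²/(s³·A)  ✗
  work (W = Fd): kg·m²/s²  ✓ matches
  force (F = ma): kg·m/s²  ✗

Only work has units kg·m²/s².

Answer: work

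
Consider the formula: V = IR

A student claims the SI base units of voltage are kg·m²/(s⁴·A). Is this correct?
Units of each symbol in V = IR:
  I (current): A
  R (resistance, in ohms): kg·m²/(s³·A²)

Multiplying the contributions: [A] · [kg·m²/(s³·A²)]
Adding exponents of each base unit: kg: 1, m: 2, s: -3, A: -1
SI base units of voltage: kg·m²/(s³·A)

The claimed units kg·m²/(s⁴·A) (exponents kg: 1, m: 2, s: -4, A: -1) do not match the derived units kg·m²/(s³·A) (exponents kg: 1, m: 2, s: -3, A: -1), so the claim is incorrect.

Answer: No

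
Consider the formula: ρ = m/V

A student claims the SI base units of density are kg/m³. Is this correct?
Units of each symbol in ρ = m/V:
  m (mass): kg
  V (volume): m³  → in the denominator, contributes 1/m³

Multiplying the contributions: [kg] · [1/m³]
Adding exponents of each base unit: kg: 1, m: -3
SI base units of density: kg/m³

The claimed units kg/m³ match the derived units, so the claim is correct.

Answer: Yes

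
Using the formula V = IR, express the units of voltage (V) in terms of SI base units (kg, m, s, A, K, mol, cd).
Units of each symbol in V = IR:
  I (current): A
  R (resistance, in ohms): kg·m²/(s³·A²)

Multiplying the contributions: [A] · [kg·m²/(s³·A²)]
Adding exponents of each base unit: kg: 1, m: 2, s: -3, A: -1
SI base units of voltage: kg·m²/(s³·A)

Answer: kg·m²/(s³·A)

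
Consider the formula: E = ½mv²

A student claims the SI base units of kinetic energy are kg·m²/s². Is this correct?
Units of each symbol in E = ½mv²:
  m (mass): kg
  v (speed): m/s  → to the power 2, contributes m²/s²
  The factor ½ is dimensionless.

Multiplying the contributions: [kg] · [m²/s²]
Adding exponents of each base unit: kg: 1, m: 2, s: -2
SI base units of kinetic energy: kg·m²/s²

The claimed units kg·m²/s² match the derived units, so the claim is correct.

Answer: Yes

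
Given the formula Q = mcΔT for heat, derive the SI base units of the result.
Units of each symbol in Q = mcΔT:
  m (mass): kg
  c (specific heat capacity, in J/(kg·K)): m²/(s²·K)
  ΔT (temperature change): K

Multiplying the contributions: [kg] · [m²/(s²·K)] · [K]
Adding exponents of each base unit: kg: 1, m: 2, s: -2
SI base units of heat: kg·m²/s²

Answer: kg·m²/s²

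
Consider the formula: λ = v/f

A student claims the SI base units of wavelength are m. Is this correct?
Units of each symbol in λ = v/f:
  v (wave speed): m/s
  f (frequency): 1/s  → in the denominator, contributes s

Multiplying the contributions: [m/s] · [s]
Adding exponents of each base unit: m: 1
SI base units of wavelength: m

The claimed units m match the derived units, so the claim is correct.

Answer: Yes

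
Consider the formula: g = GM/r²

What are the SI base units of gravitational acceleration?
Units of each symbol in g = GM/r²:
  G (gravitational constant): m³/(kg·s²)
  M (mass): kg
  r (distance): m  → to the power 2 in the denominator, contributes 1/m²

Multiplying the contributions: [m³/(kg·s²)] · [kg] · [1/m²]
Adding exponents of each base unit: m: 1, s: -2
SI base units of gravitational acceleration: m/s²

Answer: m/s²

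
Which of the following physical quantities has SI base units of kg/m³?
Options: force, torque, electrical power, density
Checking the SI base units of each option:
  force (F = ma): kg·m/s²  ✗
  torque (τ = Fr): kg·m²/s²  ✗
  electrical power (P = IV): kg·m²/s³  ✗
  density (ρ = m/V): kg/m³  ✓ matches

Only density has units kg/m³.

Answer: density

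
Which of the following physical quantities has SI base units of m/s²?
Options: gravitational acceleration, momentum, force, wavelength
Checking the SI base units of each option:
  gravitational acceleration (g = GM/r²): m/s²  ✓ matches
  momentum (p = mv): kg·m/s  ✗
  force (F = ma): kg·m/s²  ✗
  wavelength (λ = v/f): m  ✗

Only gravitational acceleration has units m/s².

Answer: gravitational acceleration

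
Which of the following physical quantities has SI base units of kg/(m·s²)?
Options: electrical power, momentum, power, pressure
Checking the SI base units of each option:
  electrical power (P = IV): kg·m²/s³  ✗
  momentum (p = mv): kg·m/s  ✗
  power (P = W/t): kg·m²/s³  ✗
  pressure (P = F/A): kg/(m·s²)  ✓ matches

Only pressure has units kg/(m·s²).

Answer: pressure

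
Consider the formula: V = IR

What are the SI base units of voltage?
Units of each symbol in V = IR:
  I (current): A
  R (resistance, in ohms): kg·m²/(s³·A²)

Multiplying the contributions: [A] · [kg·m²/(s³·A²)]
Adding exponents of each base unit: kg: 1, m: 2, s: -3, A: -1
SI base units of voltage: kg·m²/(s³·A)

Answer: kg·m²/(s³·A)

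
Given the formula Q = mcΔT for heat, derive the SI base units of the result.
Units of each symbol in Q = mcΔT:
  m (mass): kg
  c (specific heat capacity, in J/(kg·K)): m²/(s²·K)
  ΔT (temperature change): K

Multiplying the contributions: [kg] · [m²/(s²·K)] · [K]
Adding exponents of each base unit: kg: 1, m: 2, s: -2
SI base units of heat: kg·m²/s²

Answer: kg·m²/s²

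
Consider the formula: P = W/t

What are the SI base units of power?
Units of each symbol in P = W/t:
  W (work): kg·m²/s²
  t (time): s  → in the denominator, contributes 1/s

Multiplying the contributions: [kg·m²/s²] · [1/s]
Adding exponents of each base unit: kg: 1, m: 2, s: -3
SI base units of power: kg·m²/s³

Answer: kg·m²/s³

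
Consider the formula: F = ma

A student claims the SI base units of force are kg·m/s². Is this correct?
Units of each symbol in F = ma:
  m (mass): kg
  a (acceleration): m/s²

Multiplying the contributions: [kg] · [m/s²]
Adding exponents of each base unit: kg: 1, m: 1, s: -2
SI base units of force: kg·m/s²

The claimed units kg·m/s² match the derived units, so the claim is correct.

Answer: Yes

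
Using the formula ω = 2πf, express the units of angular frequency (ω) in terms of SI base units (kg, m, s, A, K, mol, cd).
Units of each symbol in ω = 2πf:
  f (frequency): 1/s
  The factor 2π is dimensionless.

Multiplying the contributions: [1/s]
Adding exponents of each base unit: s: -1
SI base units of angular frequency: 1/s

Answer: 1/s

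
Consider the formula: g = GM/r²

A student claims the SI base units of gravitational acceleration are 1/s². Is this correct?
Units of each symbol in g = GM/r²:
  G (gravitational constant): m³/(kg·s²)
  M (mass): kg
  r (distance): m  → to the power 2 in the denominator, contributes 1/m²

Multiplying the contributions: [m³/(kg·s²)] · [kg] · [1/m²]
Adding exponents of each base unit: m: 1, s: -2
SI base units of gravitational acceleration: m/s²

The claimed units 1/s² (exponents s: -2) do not match the derived units m/s² (exponents m: 1, s: -2), so the claim is incorrect.

Answer: No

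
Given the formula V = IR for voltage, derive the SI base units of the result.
Units of each symbol in V = IR:
  I (current): A
  R (resistance, in ohms): kg·m²/(s³·A²)

Multiplying the contributions: [A] · [kg·m²/(s³·A²)]
Adding exponents of each base unit: kg: 1, m: 2, s: -3, A: -1
SI base units of voltage: kg·m²/(s³·A)

Answer: kg·m²/(s³·A)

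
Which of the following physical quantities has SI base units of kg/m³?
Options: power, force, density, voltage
Checking the SI base units of each option:
  power (P = W/t): kg·m²/s³  ✗
  force (F = ma): kg·m/s²  ✗
  density (ρ = m/V): kg/m³  ✓ matches
  voltage (V = IR): kg·m²/(s³·A)  ✗

Only density has units kg/m³.

Answer: density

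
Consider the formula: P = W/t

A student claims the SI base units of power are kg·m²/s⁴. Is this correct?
Units of each symbol in P = W/t:
  W (work): kg·m²/s²
  t (time): s  → in the denominator, contributes 1/s

Multiplying the contributions: [kg·m²/s²] · [1/s]
Adding exponents of each base unit: kg: 1, m: 2, s: -3
SI base units of power: kg·m²/s³

The claimed units kg·m²/s⁴ (exponents kg: 1, m: 2, s: -4) do not match the derived units kg·m²/s³ (exponents kg: 1, m: 2, s: -3), so the claim is incorrect.

Answer: No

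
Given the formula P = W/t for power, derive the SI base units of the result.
Units of each symbol in P = W/t:
  W (work): kg·m²/s²
  t (time): s  → in the denominator, contributes 1/s

Multiplying the contributions: [kg·m²/s²] · [1/s]
Adding exponents of each base unit: kg: 1, m: 2, s: -3
SI base units of power: kg·m²/s³

Answer: kg·m²/s³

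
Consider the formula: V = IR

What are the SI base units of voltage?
Units of each symbol in V = IR:
  I (current): A
  R (resistance, in ohms): kg·m²/(s³·A²)

Multiplying the contributions: [A] · [kg·m²/(s³·A²)]
Adding exponents of each base unit: kg: 1, m: 2, s: -3, A: -1
SI base units of voltage: kg·m²/(s³·A)

Answer: kg·m²/(s³·A)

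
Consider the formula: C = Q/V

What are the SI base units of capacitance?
Units of each symbol in C = Q/V:
  Q (charge, in coulombs): s·A
  V (voltage, in volts): kg·m²/(s³·A)  → in the denominator, contributes s³·A/(kg·m²)

Multiplying the contributions: [s·A] · [s³·A/(kg·m²)]
Adding exponents of each base unit: kg: -1, m: -2, s: 4, A: 2
SI base units of capacitance: s⁴·A²/(kg·m²)

Answer: s⁴·A²/(kg·m²)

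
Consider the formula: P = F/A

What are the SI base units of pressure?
Units of each symbol in P = F/A:
  F (force): kg·m/s²
  A (area): m²  → in the denominator, contributes 1/m²

Multiplying the contributions: [kg·m/s²] · [1/m²]
Adding exponents of each base unit: kg: 1, m: -1, s: -2
SI base units of pressure: kg/(m·s²)

Answer: kg/(m·s²)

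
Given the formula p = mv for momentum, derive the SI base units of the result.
Units of each symbol in p = mv:
  m (mass): kg
  v (velocity): m/s

Multiplying the contributions: [kg] · [m/s]
Adding exponents of each base unit: kg: 1, m: 1, s: -1
SI base units of momentum: kg·m/s

Answer: kg·m/s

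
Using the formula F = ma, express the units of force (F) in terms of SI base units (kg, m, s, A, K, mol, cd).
Units of each symbol in F = ma:
  m (mass): kg
  a (acceleration): m/s²

Multiplying the contributions: [kg] · [m/s²]
Adding exponents of each base unit: kg: 1, m: 1, s: -2
SI base units of force: kg·m/s²

Answer: kg·m/s²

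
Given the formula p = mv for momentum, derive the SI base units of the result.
Units of each symbol in p = mv:
  m (mass): kg
  v (velocity): m/s

Multiplying the contributions: [kg] · [m/s]
Adding exponents of each base unit: kg: 1, m: 1, s: -1
SI base units of momentum: kg·m/s

Answer: kg·m/s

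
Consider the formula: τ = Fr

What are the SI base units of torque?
Units of each symbol in τ = Fr:
  F (force): kg·m/s²
  r (lever arm): m

Multiplying the contributions: [kg·m/s²] · [m]
Adding exponents of each base unit: kg: 1, m: 2, s: -2
SI base units of torque: kg·m²/s²

Answer: kg·m²/s²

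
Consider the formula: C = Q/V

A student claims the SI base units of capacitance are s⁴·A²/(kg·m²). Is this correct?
Units of each symbol in C = Q/V:
  Q (charge, in coulombs): s·A
  V (voltage, in volts): kg·m²/(s³·A)  → in the denominator, contributes s³·A/(kg·m²)

Multiplying the contributions: [s·A] · [s³·A/(kg·m²)]
Adding exponents of each base unit: kg: -1, m: -2, s: 4, A: 2
SI base units of capacitance: s⁴·A²/(kg·m²)

The claimed units s⁴·A²/(kg·m²) match the derived units, so the claim is correct.

Answer: Yes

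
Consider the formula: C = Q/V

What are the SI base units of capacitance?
Units of each symbol in C = Q/V:
  Q (charge, in coulombs): s·A
  V (voltage, in volts): kg·m²/(s³·A)  → in the denominator, contributes s³·A/(kg·m²)

Multiplying the contributions: [s·A] · [s³·A/(kg·m²)]
Adding exponents of each base unit: kg: -1, m: -2, s: 4, A: 2
SI base units of capacitance: s⁴·A²/(kg·m²)

Answer: s⁴·A²/(kg·m²)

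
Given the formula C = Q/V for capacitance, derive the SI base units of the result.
Units of each symbol in C = Q/V:
  Q (charge, in coulombs): s·A
  V (voltage, in volts): kg·m²/(s³·A)  → in the denominator, contributes s³·A/(kg·m²)

Multiplying the contributions: [s·A] · [s³·A/(kg·m²)]
Adding exponents of each base unit: kg: -1, m: -2, s: 4, A: 2
SI base units of capacitance: s⁴·A²/(kg·m²)

Answer: s⁴·A²/(kg·m²)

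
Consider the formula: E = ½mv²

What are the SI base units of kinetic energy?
Units of each symbol in E = ½mv²:
  m (mass): kg
  v (speed): m/s  → to the power 2, contributes m²/s²
  The factor ½ is dimensionless.

Multiplying the contributions: [kg] · [m²/s²]
Adding exponents of each base unit: kg: 1, m: 2, s: -2
SI base units of kinetic energy: kg·m²/s²

Answer: kg·m²/s²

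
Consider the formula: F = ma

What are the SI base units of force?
Units of each symbol in F = ma:
  m (mass): kg
  a (acceleration): m/s²

Multiplying the contributions: [kg] · [m/s²]
Adding exponents of each base unit: kg: 1, m: 1, s: -2
SI base units of force: kg·m/s²

Answer: kg·m/s²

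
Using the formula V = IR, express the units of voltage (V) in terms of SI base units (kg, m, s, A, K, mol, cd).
Units of each symbol in V = IR:
  I (current): A
  R (resistance, in ohms): kg·m²/(s³·A²)

Multiplying the contributions: [A] · [kg·m²/(s³·A²)]
Adding exponents of each base unit: kg: 1, m: 2, s: -3, A: -1
SI base units of voltage: kg·m²/(s³·A)

Answer: kg·m²/(s³·A)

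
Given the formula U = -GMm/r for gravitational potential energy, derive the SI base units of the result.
Units of each symbol in U = -GMm/r:
  G (gravitational constant): m³/(kg·s²)
  M (mass): kg
  m (mass): kg
  r (distance): m  → in the denominator, contributes 1/m
  The minus sign does not affect the units.

Multiplying the contributions: [m³/(kg·s²)] · [kg] · [kg] · [1/m]
Adding exponents of each base unit: kg: 1, m: 2, s: -2
SI base units of gravitational potential energy: kg·m²/s²

Answer: kg·m²/s²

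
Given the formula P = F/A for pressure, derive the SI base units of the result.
Units of each symbol in P = F/A:
  F (force): kg·m/s²
  A (area): m²  → in the denominator, contributes 1/m²

Multiplying the contributions: [kg·m/s²] · [1/m²]
Adding exponents of each base unit: kg: 1, m: -1, s: -2
SI base units of pressure: kg/(m·s²)

Answer: kg/(m·s²)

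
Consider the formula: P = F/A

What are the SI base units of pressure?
Units of each symbol in P = F/A:
  F (force): kg·m/s²
  A (area): m²  → in the denominator, contributes 1/m²

Multiplying the contributions: [kg·m/s²] · [1/m²]
Adding exponents of each base unit: kg: 1, m: -1, s: -2
SI base units of pressure: kg/(m·s²)

Answer: kg/(m·s²)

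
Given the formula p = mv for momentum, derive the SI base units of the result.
Units of each symbol in p = mv:
  m (mass): kg
  v (velocity): m/s

Multiplying the contributions: [kg] · [m/s]
Adding exponents of each base unit: kg: 1, m: 1, s: -1
SI base units of momentum: kg·m/s

Answer: kg·m/s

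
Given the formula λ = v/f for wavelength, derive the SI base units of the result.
Units of each symbol in λ = v/f:
  v (wave speed): m/s
  f (frequency): 1/s  → in the denominator, contributes s

Multiplying the contributions: [m/s] · [s]
Adding exponents of each base unit: m: 1
SI base units of wavelength: m

Answer: m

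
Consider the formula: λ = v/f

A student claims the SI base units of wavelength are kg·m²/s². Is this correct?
Units of each symbol in λ = v/f:
  v (wave speed): m/s
  f (frequency): 1/s  → in the denominator, contributes s

Multiplying the contributions: [m/s] · [s]
Adding exponents of each base unit: m: 1
SI base units of wavelength: m

The claimed units kg·m²/s² (exponents kg: 1, m: 2, s: -2) do not match the derived units m (exponents m: 1), so the claim is incorrect.

Answer: No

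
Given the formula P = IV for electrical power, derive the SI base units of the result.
Units of each symbol in P = IV:
  I (current): A
  V (voltage, in volts): kg·m²/(s³·A)

Multiplying the contributions: [A] · [kg·m²/(s³·A)]
Adding exponents of each base unit: kg: 1, m: 2, s: -3
SI base units of electrical power: kg·m²/s³

Answer: kg·m²/s³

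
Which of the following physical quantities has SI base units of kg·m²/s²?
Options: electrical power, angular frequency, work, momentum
Checking the SI base units of each option:
  electrical power (P = IV): kg·m²/s³  ✗
  angular frequency (ω = 2πf): 1/s  ✗
  work (W = Fd): kg·m²/s²  ✓ matches
  momentum (p = mv): kg·m/s  ✗

Only work has units kg·m²/s².

Answer: work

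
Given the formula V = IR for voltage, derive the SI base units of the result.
Units of each symbol in V = IR:
  I (current): A
  R (resistance, in ohms): kg·m²/(s³·A²)

Multiplying the contributions: [A] · [kg·m²/(s³·A²)]
Adding exponents of each base unit: kg: 1, m: 2, s: -3, A: -1
SI base units of voltage: kg·m²/(s³·A)

Answer: kg·m²/(s³·A)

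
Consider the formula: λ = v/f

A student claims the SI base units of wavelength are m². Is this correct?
Units of each symbol in λ = v/f:
  v (wave speed): m/s
  f (frequency): 1/s  → in the denominator, contributes s

Multiplying the contributions: [m/s] · [s]
Adding exponents of each base unit: m: 1
SI base units of wavelength: m

The claimed units m² (exponents m: 2) do not match the derived units m (exponents m: 1), so the claim is incorrect.

Answer: No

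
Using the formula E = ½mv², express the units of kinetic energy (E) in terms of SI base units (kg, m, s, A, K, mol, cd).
Units of each symbol in E = ½mv²:
  m (mass): kg
  v (speed): m/s  → to the power 2, contributes m²/s²
  The factor ½ is dimensionless.

Multiplying the contributions: [kg] · [m²/s²]
Adding exponents of each base unit: kg: 1, m: 2, s: -2
SI base units of kinetic energy: kg·m²/s²

Answer: kg·m²/s²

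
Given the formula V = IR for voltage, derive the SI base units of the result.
Units of each symbol in V = IR:
  I (current): A
  R (resistance, in ohms): kg·m²/(s³·A²)

Multiplying the contributions: [A] · [kg·m²/(s³·A²)]
Adding exponents of each base unit: kg: 1, m: 2, s: -3, A: -1
SI base units of voltage: kg·m²/(s³·A)

Answer: kg·m²/(s³·A)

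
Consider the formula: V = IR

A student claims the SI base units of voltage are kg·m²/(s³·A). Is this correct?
Units of each symbol in V = IR:
  I (current): A
  R (resistance, in ohms): kg·m²/(s³·A²)

Multiplying the contributions: [A] · [kg·m²/(s³·A²)]
Adding exponents of each base unit: kg: 1, m: 2, s: -3, A: -1
SI base units of voltage: kg·m²/(s³·A)

The claimed units kg·m²/(s³·A) match the derived units, so the claim is correct.

Answer: Yes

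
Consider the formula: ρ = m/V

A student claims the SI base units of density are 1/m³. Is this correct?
Units of each symbol in ρ = m/V:
  m (mass): kg
  V (volume): m³  → in the denominator, contributes 1/m³

Multiplying the contributions: [kg] · [1/m³]
Adding exponents of each base unit: kg: 1, m: -3
SI base units of density: kg/m³

The claimed units 1/m³ (exponents m: -3) do not match the derived units kg/m³ (exponents kg: 1, m: -3), so the claim is incorrect.

Answer: No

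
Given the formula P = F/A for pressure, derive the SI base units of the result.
Units of each symbol in P = F/A:
  F (force): kg·m/s²
  A (area): m²  → in the denominator, contributes 1/m²

Multiplying the contributions: [kg·m/s²] · [1/m²]
Adding exponents of each base unit: kg: 1, m: -1, s: -2
SI base units of pressure: kg/(m·s²)

Answer: kg/(m·s²)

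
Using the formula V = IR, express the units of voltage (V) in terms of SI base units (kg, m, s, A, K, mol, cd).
Units of each symbol in V = IR:
  I (current): A
  R (resistance, in ohms): kg·m²/(s³·A²)

Multiplying the contributions: [A] · [kg·m²/(s³·A²)]
Adding exponents of each base unit: kg: 1, m: 2, s: -3, A: -1
SI base units of voltage: kg·m²/(s³·A)

Answer: kg·m²/(s³·A)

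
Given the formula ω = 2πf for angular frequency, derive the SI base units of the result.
Units of each symbol in ω = 2πf:
  f (frequency): 1/s
  The factor 2π is dimensionless.

Multiplying the contributions: [1/s]
Adding exponents of each base unit: s: -1
SI base units of angular frequency: 1/s

Answer: 1/s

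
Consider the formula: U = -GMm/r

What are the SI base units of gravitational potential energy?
Units of each symbol in U = -GMm/r:
  G (gravitational constant): m³/(kg·s²)
  M (mass): kg
  m (mass): kg
  r (distance): m  → in the denominator, contributes 1/m
  The minus sign does not affect the units.

Multiplying the contributions: [m³/(kg·s²)] · [kg] · [kg] · [1/m]
Adding exponents of each base unit: kg: 1, m: 2, s: -2
SI base units of gravitational potential energy: kg·m²/s²

Answer: kg·m²/s²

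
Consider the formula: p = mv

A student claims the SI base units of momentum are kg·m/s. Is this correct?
Units of each symbol in p = mv:
  m (mass): kg
  v (velocity): m/s

Multiplying the contributions: [kg] · [m/s]
Adding exponents of each base unit: kg: 1, m: 1, s: -1
SI base units of momentum: kg·m/s

The claimed units kg·m/s match the derived units, so the claim is correct.

Answer: Yes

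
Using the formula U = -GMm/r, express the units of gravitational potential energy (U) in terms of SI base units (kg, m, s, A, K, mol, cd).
Units of each symbol in U = -GMm/r:
  G (gravitational constant): m³/(kg·s²)
  M (mass): kg
  m (mass): kg
  r (distance): m  → in the denominator, contributes 1/m
  The minus sign does not affect the units.

Multiplying the contributions: [m³/(kg·s²)] · [kg] · [kg] · [1/m]
Adding exponents of each base unit: kg: 1, m: 2, s: -2
SI base units of gravitational potential energy: kg·m²/s²

Answer: kg·m²/s²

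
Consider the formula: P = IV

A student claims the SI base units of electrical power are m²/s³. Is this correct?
Units of each symbol in P = IV:
  I (current): A
  V (voltage, in volts): kg·m²/(s³·A)

Multiplying the contributions: [A] · [kg·m²/(s³·A)]
Adding exponents of each base unit: kg: 1, m: 2, s: -3
SI base units of electrical power: kg·m²/s³

The claimed units m²/s³ (exponents m: 2, s: -3) do not match the derived units kg·m²/s³ (exponents kg: 1, m: 2, s: -3), so the claim is incorrect.

Answer: No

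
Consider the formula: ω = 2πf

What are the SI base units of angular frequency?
Units of each symbol in ω = 2πf:
  f (frequency): 1/s
  The factor 2π is dimensionless.

Multiplying the contributions: [1/s]
Adding exponents of each base unit: s: -1
SI base units of angular frequency: 1/s

Answer: 1/s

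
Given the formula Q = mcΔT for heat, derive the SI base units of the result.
Units of each symbol in Q = mcΔT:
  m (mass): kg
  c (specific heat capacity, in J/(kg·K)): m²/(s²·K)
  ΔT (temperature change): K

Multiplying the contributions: [kg] · [m²/(s²·K)] · [K]
Adding exponents of each base unit: kg: 1, m: 2, s: -2
SI base units of heat: kg·m²/s²

Answer: kg·m²/s²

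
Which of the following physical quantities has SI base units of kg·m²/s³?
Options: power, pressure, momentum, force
Checking the SI base units of each option:
  power (P = W/t): kg·m²/s³  ✓ matches
  pressure (P = F/A): kg/(m·s²)  ✗
  momentum (p = mv): kg·m/s  ✗
  force (F = ma): kg·m/s²  ✗

Only power has units kg·m²/s³.

Answer: power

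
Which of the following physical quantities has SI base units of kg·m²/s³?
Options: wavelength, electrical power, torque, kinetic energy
Checking the SI base units of each option:
  wavelength (λ = v/f): m  ✗
  electrical power (P = IV): kg·m²/s³  ✓ matches
  torque (τ = Fr): kg·m²/s²  ✗
  kinetic energy (E = ½mv²): kg·m²/s²  ✗

Only electrical power has units kg·m²/s³.

Answer: electrical power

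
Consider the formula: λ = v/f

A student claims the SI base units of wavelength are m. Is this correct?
Units of each symbol in λ = v/f:
  v (wave speed): m/s
  f (frequency): 1/s  → in the denominator, contributes s

Multiplying the contributions: [m/s] · [s]
Adding exponents of each base unit: m: 1
SI base units of wavelength: m

The claimed units m match the derived units, so the claim is correct.

Answer: Yes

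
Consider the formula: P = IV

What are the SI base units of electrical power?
Units of each symbol in P = IV:
  I (current): A
  V (voltage, in volts): kg·m²/(s³·A)

Multiplying the contributions: [A] · [kg·m²/(s³·A)]
Adding exponents of each base unit: kg: 1, m: 2, s: -3
SI base units of electrical power: kg·m²/s³

Answer: kg·m²/s³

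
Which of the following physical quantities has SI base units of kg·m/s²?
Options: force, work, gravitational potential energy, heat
Checking the SI base units of each option:
  force (F = ma): kg·m/s²  ✓ matches
  work (W = Fd): kg·m²/s²  ✗
  gravitational potential energy (U = -GMm/r): kg·m²/s²  ✗
  heat (Q = mcΔT): kg·m²/s²  ✗

Only force has units kg·m/s².

Answer: force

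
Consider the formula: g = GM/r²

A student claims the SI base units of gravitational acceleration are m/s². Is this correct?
Units of each symbol in g = GM/r²:
  G (gravitational constant): m³/(kg·s²)
  M (mass): kg
  r (distance): m  → to the power 2 in the denominator, contributes 1/m²

Multiplying the contributions: [m³/(kg·s²)] · [kg] · [1/m²]
Adding exponents of each base unit: m: 1, s: -2
SI base units of gravitational acceleration: m/s²

The claimed units m/s² match the derived units, so the claim is correct.

Answer: Yes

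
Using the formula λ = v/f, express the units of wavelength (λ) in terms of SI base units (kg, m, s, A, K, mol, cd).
Units of each symbol in λ = v/f:
  v (wave speed): m/s
  f (frequency): 1/s  → in the denominator, contributes s

Multiplying the contributions: [m/s] · [s]
Adding exponents of each base unit: m: 1
SI base units of wavelength: m

Answer: m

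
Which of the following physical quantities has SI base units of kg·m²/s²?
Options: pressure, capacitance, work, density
Checking the SI base units of each option:
  pressure (P = F/A): kg/(m·s²)  ✗
  capacitance (C = Q/V): s⁴·A²/(kg·m²)  ✗
  work (W = Fd): kg·m²/s²  ✓ matches
  density (ρ = m/V): kg/m³  ✗

Only work has units kg·m²/s².

Answer: work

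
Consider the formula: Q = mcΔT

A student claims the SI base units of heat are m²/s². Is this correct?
Units of each symbol in Q = mcΔT:
  m (mass): kg
  c (specific heat capacity, in J/(kg·K)): m²/(s²·K)
  ΔT (temperature change): K

Multiplying the contributions: [kg] · [m²/(s²·K)] · [K]
Adding exponents of each base unit: kg: 1, m: 2, s: -2
SI base units of heat: kg·m²/s²

The claimed units m²/s² (exponents m: 2, s: -2) do not match the derived units kg·m²/s² (exponents kg: 1, m: 2, s: -2), so the claim is incorrect.

Answer: No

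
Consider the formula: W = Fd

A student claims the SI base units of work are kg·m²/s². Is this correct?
Units of each symbol in W = Fd:
  F (force): kg·m/s²
  d (displacement): m

Multiplying the contributions: [kg·m/s²] · [m]
Adding exponents of each base unit: kg: 1, m: 2, s: -2
SI base units of work: kg·m²/s²

The claimed units kg·m²/s² match the derived units, so the claim is correct.

Answer: Yes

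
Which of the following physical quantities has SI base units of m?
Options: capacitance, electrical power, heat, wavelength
Checking the SI base units of each option:
  capacitance (C = Q/V): s⁴·A²/(kg·m²)  ✗
  electrical power (P = IV): kg·m²/s³  ✗
  heat (Q = mcΔT): kg·m²/s²  ✗
  wavelength (λ = v/f): m  ✓ matches

Only wavelength has units m.

Answer: wavelength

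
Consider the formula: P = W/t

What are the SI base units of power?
Units of each symbol in P = W/t:
  W (work): kg·m²/s²
  t (time): s  → in the denominator, contributes 1/s

Multiplying the contributions: [kg·m²/s²] · [1/s]
Adding exponents of each base unit: kg: 1, m: 2, s: -3
SI base units of power: kg·m²/s³

Answer: kg·m²/s³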